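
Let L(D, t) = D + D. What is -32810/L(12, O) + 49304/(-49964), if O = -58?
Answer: -205062767/149892 ≈ -1368.1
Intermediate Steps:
L(D, t) = 2*D
-32810/L(12, O) + 49304/(-49964) = -32810/(2*12) + 49304/(-49964) = -32810/24 + 49304*(-1/49964) = -32810*1/24 - 12326/12491 = -16405/12 - 12326/12491 = -205062767/149892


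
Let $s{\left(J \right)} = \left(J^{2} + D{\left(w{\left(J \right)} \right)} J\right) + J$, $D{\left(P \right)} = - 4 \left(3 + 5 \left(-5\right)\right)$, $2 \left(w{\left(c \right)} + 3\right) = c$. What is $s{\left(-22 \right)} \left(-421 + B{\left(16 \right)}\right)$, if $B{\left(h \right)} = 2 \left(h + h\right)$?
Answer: $526218$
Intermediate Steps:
$w{\left(c \right)} = -3 + \frac{c}{2}$
$B{\left(h \right)} = 4 h$ ($B{\left(h \right)} = 2 \cdot 2 h = 4 h$)
$D{\left(P \right)} = 88$ ($D{\left(P \right)} = - 4 \left(3 - 25\right) = \left(-4\right) \left(-22\right) = 88$)
$s{\left(J \right)} = J^{2} + 89 J$ ($s{\left(J \right)} = \left(J^{2} + 88 J\right) + J = J^{2} + 89 J$)
$s{\left(-22 \right)} \left(-421 + B{\left(16 \right)}\right) = - 22 \left(89 - 22\right) \left(-421 + 4 \cdot 16\right) = \left(-22\right) 67 \left(-421 + 64\right) = \left(-1474\right) \left(-357\right) = 526218$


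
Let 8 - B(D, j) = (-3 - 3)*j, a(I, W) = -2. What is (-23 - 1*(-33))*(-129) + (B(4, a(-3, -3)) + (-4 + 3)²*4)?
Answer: -1290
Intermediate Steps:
B(D, j) = 8 + 6*j (B(D, j) = 8 - (-3 - 3)*j = 8 - (-6)*j = 8 + 6*j)
(-23 - 1*(-33))*(-129) + (B(4, a(-3, -3)) + (-4 + 3)²*4) = (-23 - 1*(-33))*(-129) + ((8 + 6*(-2)) + (-4 + 3)²*4) = (-23 + 33)*(-129) + ((8 - 12) + (-1)²*4) = 10*(-129) + (-4 + 1*4) = -1290 + (-4 + 4) = -1290 + 0 = -1290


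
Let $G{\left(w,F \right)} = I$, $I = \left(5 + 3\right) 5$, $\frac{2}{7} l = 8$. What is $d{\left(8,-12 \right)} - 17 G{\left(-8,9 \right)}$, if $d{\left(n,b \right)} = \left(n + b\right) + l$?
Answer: $-656$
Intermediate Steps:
$l = 28$ ($l = \frac{7}{2} \cdot 8 = 28$)
$I = 40$ ($I = 8 \cdot 5 = 40$)
$d{\left(n,b \right)} = 28 + b + n$ ($d{\left(n,b \right)} = \left(n + b\right) + 28 = \left(b + n\right) + 28 = 28 + b + n$)
$G{\left(w,F \right)} = 40$
$d{\left(8,-12 \right)} - 17 G{\left(-8,9 \right)} = \left(28 - 12 + 8\right) - 680 = 24 - 680 = -656$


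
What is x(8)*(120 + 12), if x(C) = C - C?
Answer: 0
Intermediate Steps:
x(C) = 0
x(8)*(120 + 12) = 0*(120 + 12) = 0*132 = 0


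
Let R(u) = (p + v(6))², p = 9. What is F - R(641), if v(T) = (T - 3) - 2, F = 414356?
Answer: 414256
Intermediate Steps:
v(T) = -5 + T (v(T) = (-3 + T) - 2 = -5 + T)
R(u) = 100 (R(u) = (9 + (-5 + 6))² = (9 + 1)² = 10² = 100)
F - R(641) = 414356 - 1*100 = 414356 - 100 = 414256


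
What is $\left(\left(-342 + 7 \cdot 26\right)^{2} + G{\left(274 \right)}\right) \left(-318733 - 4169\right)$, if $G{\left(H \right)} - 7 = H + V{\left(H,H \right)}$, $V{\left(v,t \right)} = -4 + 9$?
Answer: $-8358641172$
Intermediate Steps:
$V{\left(v,t \right)} = 5$
$G{\left(H \right)} = 12 + H$ ($G{\left(H \right)} = 7 + \left(H + 5\right) = 7 + \left(5 + H\right) = 12 + H$)
$\left(\left(-342 + 7 \cdot 26\right)^{2} + G{\left(274 \right)}\right) \left(-318733 - 4169\right) = \left(\left(-342 + 7 \cdot 26\right)^{2} + \left(12 + 274\right)\right) \left(-318733 - 4169\right) = \left(\left(-342 + 182\right)^{2} + 286\right) \left(-318733 + \left(-242760 + 238591\right)\right) = \left(\left(-160\right)^{2} + 286\right) \left(-318733 - 4169\right) = \left(25600 + 286\right) \left(-322902\right) = 25886 \left(-322902\right) = -8358641172$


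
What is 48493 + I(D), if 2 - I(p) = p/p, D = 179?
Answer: 48494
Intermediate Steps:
I(p) = 1 (I(p) = 2 - p/p = 2 - 1*1 = 2 - 1 = 1)
48493 + I(D) = 48493 + 1 = 48494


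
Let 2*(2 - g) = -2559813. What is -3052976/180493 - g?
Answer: -462035155733/360986 ≈ -1.2799e+6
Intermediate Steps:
g = 2559817/2 (g = 2 - ½*(-2559813) = 2 + 2559813/2 = 2559817/2 ≈ 1.2799e+6)
-3052976/180493 - g = -3052976/180493 - 1*2559817/2 = -3052976*1/180493 - 2559817/2 = -3052976/180493 - 2559817/2 = -462035155733/360986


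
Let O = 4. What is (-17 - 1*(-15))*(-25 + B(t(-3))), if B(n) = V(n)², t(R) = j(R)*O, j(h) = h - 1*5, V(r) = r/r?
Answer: 48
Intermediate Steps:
V(r) = 1
j(h) = -5 + h (j(h) = h - 5 = -5 + h)
t(R) = -20 + 4*R (t(R) = (-5 + R)*4 = -20 + 4*R)
B(n) = 1 (B(n) = 1² = 1)
(-17 - 1*(-15))*(-25 + B(t(-3))) = (-17 - 1*(-15))*(-25 + 1) = (-17 + 15)*(-24) = -2*(-24) = 48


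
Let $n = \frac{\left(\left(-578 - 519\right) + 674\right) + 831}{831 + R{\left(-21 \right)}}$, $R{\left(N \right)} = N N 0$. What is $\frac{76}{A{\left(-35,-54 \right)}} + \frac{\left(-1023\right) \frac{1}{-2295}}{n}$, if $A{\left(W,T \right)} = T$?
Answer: $- \frac{155909}{312120} \approx -0.49952$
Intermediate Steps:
$R{\left(N \right)} = 0$ ($R{\left(N \right)} = N^{2} \cdot 0 = 0$)
$n = \frac{136}{277}$ ($n = \frac{\left(\left(-578 - 519\right) + 674\right) + 831}{831 + 0} = \frac{\left(-1097 + 674\right) + 831}{831} = \left(-423 + 831\right) \frac{1}{831} = 408 \cdot \frac{1}{831} = \frac{136}{277} \approx 0.49097$)
$\frac{76}{A{\left(-35,-54 \right)}} + \frac{\left(-1023\right) \frac{1}{-2295}}{n} = \frac{76}{-54} + \frac{\left(-1023\right) \frac{1}{-2295}}{\frac{136}{277}} = 76 \left(- \frac{1}{54}\right) + \left(-1023\right) \left(- \frac{1}{2295}\right) \frac{277}{136} = - \frac{38}{27} + \frac{341}{765} \cdot \frac{277}{136} = - \frac{38}{27} + \frac{94457}{104040} = - \frac{155909}{312120}$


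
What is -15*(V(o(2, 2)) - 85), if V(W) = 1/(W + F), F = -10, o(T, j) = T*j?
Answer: 2555/2 ≈ 1277.5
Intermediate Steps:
V(W) = 1/(-10 + W) (V(W) = 1/(W - 10) = 1/(-10 + W))
-15*(V(o(2, 2)) - 85) = -15*(1/(-10 + 2*2) - 85) = -15*(1/(-10 + 4) - 85) = -15*(1/(-6) - 85) = -15*(-1/6 - 85) = -15*(-511/6) = 2555/2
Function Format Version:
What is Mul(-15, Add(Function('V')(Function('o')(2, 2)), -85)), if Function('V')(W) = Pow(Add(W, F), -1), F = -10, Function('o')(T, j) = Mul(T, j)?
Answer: Rational(2555, 2) ≈ 1277.5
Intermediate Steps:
Function('V')(W) = Pow(Add(-10, W), -1) (Function('V')(W) = Pow(Add(W, -10), -1) = Pow(Add(-10, W), -1))
Mul(-15, Add(Function('V')(Function('o')(2, 2)), -85)) = Mul(-15, Add(Pow(Add(-10, Mul(2, 2)), -1), -85)) = Mul(-15, Add(Pow(Add(-10, 4), -1), -85)) = Mul(-15, Add(Pow(-6, -1), -85)) = Mul(-15, Add(Rational(-1, 6), -85)) = Mul(-15, Rational(-511, 6)) = Rational(2555, 2)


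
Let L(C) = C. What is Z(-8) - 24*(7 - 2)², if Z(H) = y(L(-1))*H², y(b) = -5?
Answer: -920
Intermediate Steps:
Z(H) = -5*H²
Z(-8) - 24*(7 - 2)² = -5*(-8)² - 24*(7 - 2)² = -5*64 - 24*5² = -320 - 24*25 = -320 - 600 = -920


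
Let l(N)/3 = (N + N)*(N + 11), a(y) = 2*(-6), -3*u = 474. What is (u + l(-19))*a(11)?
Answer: -9048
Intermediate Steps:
u = -158 (u = -1/3*474 = -158)
a(y) = -12
l(N) = 6*N*(11 + N) (l(N) = 3*((N + N)*(N + 11)) = 3*((2*N)*(11 + N)) = 3*(2*N*(11 + N)) = 6*N*(11 + N))
(u + l(-19))*a(11) = (-158 + 6*(-19)*(11 - 19))*(-12) = (-158 + 6*(-19)*(-8))*(-12) = (-158 + 912)*(-12) = 754*(-12) = -9048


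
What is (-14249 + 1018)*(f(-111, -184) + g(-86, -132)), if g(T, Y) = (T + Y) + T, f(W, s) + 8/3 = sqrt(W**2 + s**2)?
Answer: 12172520/3 - 13231*sqrt(46177) ≈ 1.2143e+6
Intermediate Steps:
f(W, s) = -8/3 + sqrt(W**2 + s**2)
g(T, Y) = Y + 2*T
(-14249 + 1018)*(f(-111, -184) + g(-86, -132)) = (-14249 + 1018)*((-8/3 + sqrt((-111)**2 + (-184)**2)) + (-132 + 2*(-86))) = -13231*((-8/3 + sqrt(12321 + 33856)) + (-132 - 172)) = -13231*((-8/3 + sqrt(46177)) - 304) = -13231*(-920/3 + sqrt(46177)) = 12172520/3 - 13231*sqrt(46177)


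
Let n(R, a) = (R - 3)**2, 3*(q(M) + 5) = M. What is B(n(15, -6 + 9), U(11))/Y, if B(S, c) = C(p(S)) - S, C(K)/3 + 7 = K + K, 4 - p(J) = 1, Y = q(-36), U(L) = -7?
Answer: 147/17 ≈ 8.6471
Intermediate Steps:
q(M) = -5 + M/3
Y = -17 (Y = -5 + (1/3)*(-36) = -5 - 12 = -17)
p(J) = 3 (p(J) = 4 - 1*1 = 4 - 1 = 3)
n(R, a) = (-3 + R)**2
C(K) = -21 + 6*K (C(K) = -21 + 3*(K + K) = -21 + 3*(2*K) = -21 + 6*K)
B(S, c) = -3 - S (B(S, c) = (-21 + 6*3) - S = (-21 + 18) - S = -3 - S)
B(n(15, -6 + 9), U(11))/Y = (-3 - (-3 + 15)**2)/(-17) = (-3 - 1*12**2)*(-1/17) = (-3 - 1*144)*(-1/17) = (-3 - 144)*(-1/17) = -147*(-1/17) = 147/17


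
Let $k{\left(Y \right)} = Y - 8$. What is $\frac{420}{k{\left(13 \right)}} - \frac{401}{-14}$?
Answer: $\frac{1577}{14} \approx 112.64$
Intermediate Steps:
$k{\left(Y \right)} = -8 + Y$
$\frac{420}{k{\left(13 \right)}} - \frac{401}{-14} = \frac{420}{-8 + 13} - \frac{401}{-14} = \frac{420}{5} - - \frac{401}{14} = 420 \cdot \frac{1}{5} + \frac{401}{14} = 84 + \frac{401}{14} = \frac{1577}{14}$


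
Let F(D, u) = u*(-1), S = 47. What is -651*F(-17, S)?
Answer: 30597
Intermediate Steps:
F(D, u) = -u
-651*F(-17, S) = -(-651)*47 = -651*(-47) = 30597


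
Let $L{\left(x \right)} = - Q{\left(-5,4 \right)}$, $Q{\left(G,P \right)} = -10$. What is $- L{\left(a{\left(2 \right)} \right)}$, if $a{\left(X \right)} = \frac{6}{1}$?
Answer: $-10$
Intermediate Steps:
$a{\left(X \right)} = 6$ ($a{\left(X \right)} = 6 \cdot 1 = 6$)
$L{\left(x \right)} = 10$ ($L{\left(x \right)} = \left(-1\right) \left(-10\right) = 10$)
$- L{\left(a{\left(2 \right)} \right)} = \left(-1\right) 10 = -10$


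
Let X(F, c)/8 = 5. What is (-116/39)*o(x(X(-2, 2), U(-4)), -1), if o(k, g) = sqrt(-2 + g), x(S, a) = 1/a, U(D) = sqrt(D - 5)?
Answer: -116*I*sqrt(3)/39 ≈ -5.1517*I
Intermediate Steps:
X(F, c) = 40 (X(F, c) = 8*5 = 40)
U(D) = sqrt(-5 + D)
(-116/39)*o(x(X(-2, 2), U(-4)), -1) = (-116/39)*sqrt(-2 - 1) = (-116/39)*sqrt(-3) = (-4*29/39)*(I*sqrt(3)) = -116*I*sqrt(3)/39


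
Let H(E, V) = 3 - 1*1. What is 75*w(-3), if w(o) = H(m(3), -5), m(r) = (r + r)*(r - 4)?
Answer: 150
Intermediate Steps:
m(r) = 2*r*(-4 + r) (m(r) = (2*r)*(-4 + r) = 2*r*(-4 + r))
H(E, V) = 2 (H(E, V) = 3 - 1 = 2)
w(o) = 2
75*w(-3) = 75*2 = 150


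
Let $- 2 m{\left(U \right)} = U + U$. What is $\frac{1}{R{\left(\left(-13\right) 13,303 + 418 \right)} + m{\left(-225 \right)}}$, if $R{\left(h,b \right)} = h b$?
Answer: $- \frac{1}{121624} \approx -8.2221 \cdot 10^{-6}$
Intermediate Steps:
$m{\left(U \right)} = - U$ ($m{\left(U \right)} = - \frac{U + U}{2} = - \frac{2 U}{2} = - U$)
$R{\left(h,b \right)} = b h$
$\frac{1}{R{\left(\left(-13\right) 13,303 + 418 \right)} + m{\left(-225 \right)}} = \frac{1}{\left(303 + 418\right) \left(\left(-13\right) 13\right) - -225} = \frac{1}{721 \left(-169\right) + 225} = \frac{1}{-121849 + 225} = \frac{1}{-121624} = - \frac{1}{121624}$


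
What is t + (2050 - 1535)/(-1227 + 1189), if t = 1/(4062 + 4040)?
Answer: -1043123/76969 ≈ -13.553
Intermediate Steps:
t = 1/8102 ≈ 0.00012343
t + (2050 - 1535)/(-1227 + 1189) = 1/8102 + (2050 - 1535)/(-1227 + 1189) = 1/8102 + 515/(-38) = 1/8102 + 515*(-1/38) = 1/8102 - 515/38 = -1043123/76969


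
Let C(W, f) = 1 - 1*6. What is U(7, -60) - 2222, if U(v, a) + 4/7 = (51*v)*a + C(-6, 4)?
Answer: -165533/7 ≈ -23648.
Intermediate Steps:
C(W, f) = -5 (C(W, f) = 1 - 6 = -5)
U(v, a) = -39/7 + 51*a*v (U(v, a) = -4/7 + ((51*v)*a - 5) = -4/7 + (51*a*v - 5) = -4/7 + (-5 + 51*a*v) = -39/7 + 51*a*v)
U(7, -60) - 2222 = (-39/7 + 51*(-60)*7) - 2222 = (-39/7 - 21420) - 2222 = -149979/7 - 2222 = -165533/7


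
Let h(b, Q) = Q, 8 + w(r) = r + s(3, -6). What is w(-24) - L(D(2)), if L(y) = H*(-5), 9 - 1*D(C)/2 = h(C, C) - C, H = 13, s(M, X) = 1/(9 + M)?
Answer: 397/12 ≈ 33.083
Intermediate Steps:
w(r) = -95/12 + r (w(r) = -8 + (r + 1/(9 + 3)) = -8 + (r + 1/12) = -8 + (1/12 + r) = -95/12 + r)
D(C) = 18 (D(C) = 18 - 2*(C - C) = 18 - 2*0 = 18 + 0 = 18)
L(y) = -65 (L(y) = 13*(-5) = -65)
w(-24) - L(D(2)) = (-95/12 - 24) - 1*(-65) = -383/12 + 65 = 397/12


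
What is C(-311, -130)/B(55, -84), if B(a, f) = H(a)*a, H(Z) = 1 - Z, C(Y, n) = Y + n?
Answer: 49/330 ≈ 0.14848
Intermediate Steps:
B(a, f) = a*(1 - a) (B(a, f) = (1 - a)*a = a*(1 - a))
C(-311, -130)/B(55, -84) = (-311 - 130)/((55*(1 - 1*55))) = -441*1/(55*(1 - 55)) = -441/(55*(-54)) = -441/(-2970) = -441*(-1/2970) = 49/330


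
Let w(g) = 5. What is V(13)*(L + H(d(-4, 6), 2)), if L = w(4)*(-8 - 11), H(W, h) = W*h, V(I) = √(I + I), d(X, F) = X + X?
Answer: -111*√26 ≈ -565.99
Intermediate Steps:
d(X, F) = 2*X
V(I) = √2*√I (V(I) = √(2*I) = √2*√I)
L = -95 (L = 5*(-8 - 11) = 5*(-19) = -95)
V(13)*(L + H(d(-4, 6), 2)) = (√2*√13)*(-95 + (2*(-4))*2) = √26*(-95 - 8*2) = √26*(-95 - 16) = √26*(-111) = -111*√26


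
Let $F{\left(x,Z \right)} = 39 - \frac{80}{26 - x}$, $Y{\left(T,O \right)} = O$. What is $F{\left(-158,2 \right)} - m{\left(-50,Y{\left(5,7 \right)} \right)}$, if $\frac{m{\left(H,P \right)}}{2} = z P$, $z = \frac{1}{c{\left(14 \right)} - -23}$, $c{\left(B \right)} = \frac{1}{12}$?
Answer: $\frac{241835}{6371} \approx 37.959$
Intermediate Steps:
$c{\left(B \right)} = \frac{1}{12}$
$z = \frac{12}{277}$ ($z = \frac{1}{\frac{1}{12} - -23} = \frac{1}{\frac{1}{12} + \left(-33 + 56\right)} = \frac{1}{\frac{1}{12} + 23} = \frac{1}{\frac{277}{12}} = \frac{12}{277} \approx 0.043321$)
$m{\left(H,P \right)} = \frac{24 P}{277}$ ($m{\left(H,P \right)} = 2 \frac{12 P}{277} = \frac{24 P}{277}$)
$F{\left(-158,2 \right)} - m{\left(-50,Y{\left(5,7 \right)} \right)} = \frac{-934 + 39 \left(-158\right)}{-26 - 158} - \frac{24}{277} \cdot 7 = \frac{-934 - 6162}{-184} - \frac{168}{277} = \left(- \frac{1}{184}\right) \left(-7096\right) - \frac{168}{277} = \frac{887}{23} - \frac{168}{277} = \frac{241835}{6371}$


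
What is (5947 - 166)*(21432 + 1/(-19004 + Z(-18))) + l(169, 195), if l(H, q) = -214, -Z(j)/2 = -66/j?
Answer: 7066408666709/57034 ≈ 1.2390e+8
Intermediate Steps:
Z(j) = 132/j (Z(j) = -(-132)/j = 132/j)
(5947 - 166)*(21432 + 1/(-19004 + Z(-18))) + l(169, 195) = (5947 - 166)*(21432 + 1/(-19004 + 132/(-18))) - 214 = 5781*(21432 + 1/(-19004 + 132*(-1/18))) - 214 = 5781*(21432 + 1/(-19004 - 22/3)) - 214 = 5781*(21432 + 1/(-57034/3)) - 214 = 5781*(21432 - 3/57034) - 214 = 5781*(1222352685/57034) - 214 = 7066420871985/57034 - 214 = 7066408666709/57034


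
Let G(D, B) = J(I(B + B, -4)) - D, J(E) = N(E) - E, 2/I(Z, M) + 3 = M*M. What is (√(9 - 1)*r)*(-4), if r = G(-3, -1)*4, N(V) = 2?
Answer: -2016*√2/13 ≈ -219.31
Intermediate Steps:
I(Z, M) = 2/(-3 + M²) (I(Z, M) = 2/(-3 + M*M) = 2/(-3 + M²))
J(E) = 2 - E
G(D, B) = 24/13 - D (G(D, B) = (2 - 2/(-3 + (-4)²)) - D = (2 - 2/(-3 + 16)) - D = (2 - 2/13) - D = 24/13 - D)
r = 252/13 (r = (24/13 - 1*(-3))*4 = (24/13 + 3)*4 = (63/13)*4 = 252/13 ≈ 19.385)
(√(9 - 1)*r)*(-4) = (√(9 - 1)*(252/13))*(-4) = (√8*(252/13))*(-4) = ((2*√2)*(252/13))*(-4) = (504*√2/13)*(-4) = -2016*√2/13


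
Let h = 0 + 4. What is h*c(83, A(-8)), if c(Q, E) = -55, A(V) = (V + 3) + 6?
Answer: -220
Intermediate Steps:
A(V) = 9 + V (A(V) = (3 + V) + 6 = 9 + V)
h = 4
h*c(83, A(-8)) = 4*(-55) = -220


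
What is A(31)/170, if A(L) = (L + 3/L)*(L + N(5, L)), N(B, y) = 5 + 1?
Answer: 17834/2635 ≈ 6.7681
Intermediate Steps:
N(B, y) = 6
A(L) = (6 + L)*(L + 3/L) (A(L) = (L + 3/L)*(L + 6) = (L + 3/L)*(6 + L) = (6 + L)*(L + 3/L))
A(31)/170 = (3 + 31² + 6*31 + 18/31)/170 = (3 + 961 + 186 + 18*(1/31))*(1/170) = (3 + 961 + 186 + 18/31)*(1/170) = (35668/31)*(1/170) = 17834/2635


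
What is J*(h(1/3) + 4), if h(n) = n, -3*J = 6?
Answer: -26/3 ≈ -8.6667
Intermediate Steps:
J = -2 (J = -⅓*6 = -2)
J*(h(1/3) + 4) = -2*(1/3 + 4) = -2*(⅓ + 4) = -2*13/3 = -26/3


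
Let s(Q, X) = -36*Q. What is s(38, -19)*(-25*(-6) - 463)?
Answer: 428184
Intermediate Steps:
s(38, -19)*(-25*(-6) - 463) = (-36*38)*(-25*(-6) - 463) = -1368*(150 - 463) = -1368*(-313) = 428184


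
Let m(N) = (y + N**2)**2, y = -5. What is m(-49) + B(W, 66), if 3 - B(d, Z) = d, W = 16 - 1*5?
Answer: 5740808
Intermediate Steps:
W = 11 (W = 16 - 5 = 11)
B(d, Z) = 3 - d
m(N) = (-5 + N**2)**2
m(-49) + B(W, 66) = (-5 + (-49)**2)**2 + (3 - 1*11) = (-5 + 2401)**2 + (3 - 11) = 2396**2 - 8 = 5740816 - 8 = 5740808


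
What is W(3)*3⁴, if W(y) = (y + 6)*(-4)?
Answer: -2916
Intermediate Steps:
W(y) = -24 - 4*y (W(y) = (6 + y)*(-4) = -24 - 4*y)
W(3)*3⁴ = (-24 - 4*3)*3⁴ = (-24 - 12)*81 = -36*81 = -2916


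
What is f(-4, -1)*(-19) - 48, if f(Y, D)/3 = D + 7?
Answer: -390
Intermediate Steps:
f(Y, D) = 21 + 3*D (f(Y, D) = 3*(D + 7) = 3*(7 + D) = 21 + 3*D)
f(-4, -1)*(-19) - 48 = (21 + 3*(-1))*(-19) - 48 = (21 - 3)*(-19) - 48 = 18*(-19) - 48 = -342 - 48 = -390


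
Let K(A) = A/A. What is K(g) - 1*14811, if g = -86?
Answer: -14810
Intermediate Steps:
K(A) = 1
K(g) - 1*14811 = 1 - 1*14811 = 1 - 14811 = -14810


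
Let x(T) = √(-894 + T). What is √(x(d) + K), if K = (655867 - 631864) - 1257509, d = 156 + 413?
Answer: √(-1233506 + 5*I*√13) ≈ 0.008 + 1110.6*I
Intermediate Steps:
d = 569
K = -1233506 (K = 24003 - 1257509 = -1233506)
√(x(d) + K) = √(√(-894 + 569) - 1233506) = √(√(-325) - 1233506) = √(5*I*√13 - 1233506) = √(-1233506 + 5*I*√13)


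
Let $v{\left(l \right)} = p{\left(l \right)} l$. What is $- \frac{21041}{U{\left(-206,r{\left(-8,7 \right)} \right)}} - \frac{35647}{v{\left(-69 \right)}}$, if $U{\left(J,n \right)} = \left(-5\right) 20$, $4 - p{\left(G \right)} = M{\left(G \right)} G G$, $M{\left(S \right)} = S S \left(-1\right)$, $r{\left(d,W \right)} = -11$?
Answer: $\frac{1316351719453}{6256126500} \approx 210.41$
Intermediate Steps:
$M{\left(S \right)} = - S^{2}$ ($M{\left(S \right)} = S^{2} \left(-1\right) = - S^{2}$)
$p{\left(G \right)} = 4 + G^{4}$ ($p{\left(G \right)} = 4 - - G^{2} G G = 4 - - G^{3} G = 4 - - G^{4} = 4 + G^{4}$)
$U{\left(J,n \right)} = -100$
$v{\left(l \right)} = l \left(4 + l^{4}\right)$ ($v{\left(l \right)} = \left(4 + l^{4}\right) l = l \left(4 + l^{4}\right)$)
$- \frac{21041}{U{\left(-206,r{\left(-8,7 \right)} \right)}} - \frac{35647}{v{\left(-69 \right)}} = - \frac{21041}{-100} - \frac{35647}{\left(-69\right) \left(4 + \left(-69\right)^{4}\right)} = \left(-21041\right) \left(- \frac{1}{100}\right) - \frac{35647}{\left(-69\right) \left(4 + 22667121\right)} = \frac{21041}{100} - \frac{35647}{\left(-69\right) 22667125} = \frac{21041}{100} - \frac{35647}{-1564031625} = \frac{21041}{100} - - \frac{35647}{1564031625} = \frac{21041}{100} + \frac{35647}{1564031625} = \frac{1316351719453}{6256126500}$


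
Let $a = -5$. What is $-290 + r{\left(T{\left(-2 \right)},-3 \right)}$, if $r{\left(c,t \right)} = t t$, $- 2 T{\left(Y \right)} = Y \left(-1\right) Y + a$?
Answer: $-281$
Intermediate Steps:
$T{\left(Y \right)} = \frac{5}{2} + \frac{Y^{2}}{2}$ ($T{\left(Y \right)} = - \frac{Y \left(-1\right) Y - 5}{2} = - \frac{- Y Y - 5}{2} = - \frac{- Y^{2} - 5}{2} = - \frac{-5 - Y^{2}}{2} = \frac{5}{2} + \frac{Y^{2}}{2}$)
$r{\left(c,t \right)} = t^{2}$
$-290 + r{\left(T{\left(-2 \right)},-3 \right)} = -290 + \left(-3\right)^{2} = -290 + 9 = -281$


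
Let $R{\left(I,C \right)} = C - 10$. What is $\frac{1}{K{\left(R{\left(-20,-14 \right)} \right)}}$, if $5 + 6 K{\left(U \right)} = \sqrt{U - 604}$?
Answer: $- \frac{30}{653} - \frac{12 i \sqrt{157}}{653} \approx -0.045942 - 0.23026 i$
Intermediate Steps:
$R{\left(I,C \right)} = -10 + C$ ($R{\left(I,C \right)} = C - 10 = -10 + C$)
$K{\left(U \right)} = - \frac{5}{6} + \frac{\sqrt{-604 + U}}{6}$ ($K{\left(U \right)} = - \frac{5}{6} + \frac{\sqrt{U - 604}}{6} = - \frac{5}{6} + \frac{\sqrt{-604 + U}}{6}$)
$\frac{1}{K{\left(R{\left(-20,-14 \right)} \right)}} = \frac{1}{- \frac{5}{6} + \frac{\sqrt{-604 - 24}}{6}} = \frac{1}{- \frac{5}{6} + \frac{\sqrt{-628}}{6}} = \frac{1}{- \frac{5}{6} + \frac{2 i \sqrt{157}}{6}} = \frac{1}{- \frac{5}{6} + \frac{i \sqrt{157}}{3}}$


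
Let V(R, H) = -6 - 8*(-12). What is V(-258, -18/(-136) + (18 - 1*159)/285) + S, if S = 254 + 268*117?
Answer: 31700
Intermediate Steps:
V(R, H) = 90 (V(R, H) = -6 + 96 = 90)
S = 31610 (S = 254 + 31356 = 31610)
V(-258, -18/(-136) + (18 - 1*159)/285) + S = 90 + 31610 = 31700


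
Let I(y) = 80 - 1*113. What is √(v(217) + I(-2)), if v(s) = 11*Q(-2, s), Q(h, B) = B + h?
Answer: 2*√583 ≈ 48.291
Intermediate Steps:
I(y) = -33 (I(y) = 80 - 113 = -33)
v(s) = -22 + 11*s (v(s) = 11*(s - 2) = 11*(-2 + s) = -22 + 11*s)
√(v(217) + I(-2)) = √((-22 + 11*217) - 33) = √((-22 + 2387) - 33) = √(2365 - 33) = √2332 = 2*√583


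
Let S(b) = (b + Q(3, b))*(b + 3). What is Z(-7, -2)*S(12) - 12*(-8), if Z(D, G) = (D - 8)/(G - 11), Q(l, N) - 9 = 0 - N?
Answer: 3273/13 ≈ 251.77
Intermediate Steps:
Q(l, N) = 9 - N (Q(l, N) = 9 + (0 - N) = 9 - N)
S(b) = 27 + 9*b (S(b) = (b + (9 - b))*(b + 3) = 9*(3 + b) = 27 + 9*b)
Z(D, G) = (-8 + D)/(-11 + G)
Z(-7, -2)*S(12) - 12*(-8) = ((-8 - 7)/(-11 - 2))*(27 + 9*12) - 12*(-8) = (-15/(-13))*(27 + 108) + 96 = -1/13*(-15)*135 + 96 = (15/13)*135 + 96 = 2025/13 + 96 = 3273/13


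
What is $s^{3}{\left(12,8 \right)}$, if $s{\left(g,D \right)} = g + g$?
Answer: $13824$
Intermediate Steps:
$s{\left(g,D \right)} = 2 g$
$s^{3}{\left(12,8 \right)} = \left(2 \cdot 12\right)^{3} = 24^{3} = 13824$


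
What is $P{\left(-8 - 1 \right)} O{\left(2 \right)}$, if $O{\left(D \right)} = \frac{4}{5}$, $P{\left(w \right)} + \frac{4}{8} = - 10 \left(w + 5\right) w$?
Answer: $- \frac{1442}{5} \approx -288.4$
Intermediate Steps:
$P{\left(w \right)} = - \frac{1}{2} + w \left(-50 - 10 w\right)$ ($P{\left(w \right)} = - \frac{1}{2} + - 10 \left(w + 5\right) w = - \frac{1}{2} + - 10 \left(5 + w\right) w = - \frac{1}{2} + \left(-50 - 10 w\right) w = - \frac{1}{2} + w \left(-50 - 10 w\right)$)
$O{\left(D \right)} = \frac{4}{5}$ ($O{\left(D \right)} = 4 \cdot \frac{1}{5} = \frac{4}{5}$)
$P{\left(-8 - 1 \right)} O{\left(2 \right)} = \left(- \frac{1}{2} - 50 \left(-8 - 1\right) - 10 \left(-8 - 1\right)^{2}\right) \frac{4}{5} = \left(- \frac{1}{2} - -450 - 10 \left(-9\right)^{2}\right) \frac{4}{5} = \left(- \frac{1}{2} + 450 - 810\right) \frac{4}{5} = \left(- \frac{721}{2}\right) \frac{4}{5} = - \frac{1442}{5}$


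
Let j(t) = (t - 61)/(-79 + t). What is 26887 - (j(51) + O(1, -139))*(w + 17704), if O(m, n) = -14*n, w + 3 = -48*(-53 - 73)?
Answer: -646760083/14 ≈ -4.6197e+7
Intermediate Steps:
j(t) = (-61 + t)/(-79 + t)
w = 6045 (w = -3 - 48*(-53 - 73) = -3 - 48*(-126) = -3 + 6048 = 6045)
26887 - (j(51) + O(1, -139))*(w + 17704) = 26887 - ((-61 + 51)/(-79 + 51) - 14*(-139))*(6045 + 17704) = 26887 - (-10/(-28) + 1946)*23749 = 26887 - (-1/28*(-10) + 1946)*23749 = 26887 - (5/14 + 1946)*23749 = 26887 - 27249*23749/14 = 26887 - 1*647136501/14 = 26887 - 647136501/14 = -646760083/14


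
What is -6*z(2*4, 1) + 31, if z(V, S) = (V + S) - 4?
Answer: 1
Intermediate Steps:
z(V, S) = -4 + S + V (z(V, S) = (S + V) - 4 = -4 + S + V)
-6*z(2*4, 1) + 31 = -6*(-4 + 1 + 2*4) + 31 = -6*(-4 + 1 + 8) + 31 = -6*5 + 31 = -30 + 31 = 1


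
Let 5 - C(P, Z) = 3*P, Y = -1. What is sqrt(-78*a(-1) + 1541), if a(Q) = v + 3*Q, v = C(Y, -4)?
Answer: sqrt(1151) ≈ 33.926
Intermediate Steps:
C(P, Z) = 5 - 3*P
v = 8 (v = 5 - 3*(-1) = 5 + 3 = 8)
a(Q) = 8 + 3*Q
sqrt(-78*a(-1) + 1541) = sqrt(-78*(8 + 3*(-1)) + 1541) = sqrt(-78*(8 - 3) + 1541) = sqrt(-78*5 + 1541) = sqrt(-390 + 1541) = sqrt(1151)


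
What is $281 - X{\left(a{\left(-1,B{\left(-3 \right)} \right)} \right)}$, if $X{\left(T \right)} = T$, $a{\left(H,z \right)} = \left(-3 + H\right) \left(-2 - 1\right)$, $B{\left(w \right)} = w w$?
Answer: $269$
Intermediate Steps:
$B{\left(w \right)} = w^{2}$
$a{\left(H,z \right)} = 9 - 3 H$ ($a{\left(H,z \right)} = \left(-3 + H\right) \left(-3\right) = 9 - 3 H$)
$281 - X{\left(a{\left(-1,B{\left(-3 \right)} \right)} \right)} = 281 - \left(9 - -3\right) = 281 - \left(9 + 3\right) = 281 - 12 = 269$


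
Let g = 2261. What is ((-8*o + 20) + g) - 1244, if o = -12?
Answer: 1133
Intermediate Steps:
((-8*o + 20) + g) - 1244 = ((-8*(-12) + 20) + 2261) - 1244 = ((96 + 20) + 2261) - 1244 = (116 + 2261) - 1244 = 2377 - 1244 = 1133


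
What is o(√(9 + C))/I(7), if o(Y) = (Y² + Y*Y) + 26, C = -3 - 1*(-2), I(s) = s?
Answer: 6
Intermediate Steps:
C = -1 (C = -3 + 2 = -1)
o(Y) = 26 + 2*Y² (o(Y) = (Y² + Y²) + 26 = 2*Y² + 26 = 26 + 2*Y²)
o(√(9 + C))/I(7) = (26 + 2*(√(9 - 1))²)/7 = (26 + 2*(√8)²)*(⅐) = (26 + 2*(2*√2)²)*(⅐) = (26 + 2*8)*(⅐) = (26 + 16)*(⅐) = 42*(⅐) = 6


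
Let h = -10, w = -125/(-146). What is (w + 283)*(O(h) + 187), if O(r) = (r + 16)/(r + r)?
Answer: 77374081/1460 ≈ 52996.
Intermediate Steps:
w = 125/146 (w = -125*(-1/146) = 125/146 ≈ 0.85616)
O(r) = (16 + r)/(2*r) (O(r) = (16 + r)/((2*r)) = (16 + r)*(1/(2*r)) = (16 + r)/(2*r))
(w + 283)*(O(h) + 187) = (125/146 + 283)*((½)*(16 - 10)/(-10) + 187) = 41443*((½)*(-⅒)*6 + 187)/146 = 41443*(-3/10 + 187)/146 = (41443/146)*(1867/10) = 77374081/1460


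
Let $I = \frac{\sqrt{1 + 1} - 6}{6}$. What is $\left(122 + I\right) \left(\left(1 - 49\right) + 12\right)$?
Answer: $-4356 - 6 \sqrt{2} \approx -4364.5$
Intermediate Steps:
$I = -1 + \frac{\sqrt{2}}{6}$ ($I = \left(\sqrt{2} - 6\right) \frac{1}{6} = \left(-6 + \sqrt{2}\right) \frac{1}{6} = -1 + \frac{\sqrt{2}}{6} \approx -0.7643$)
$\left(122 + I\right) \left(\left(1 - 49\right) + 12\right) = \left(122 - \left(1 - \frac{\sqrt{2}}{6}\right)\right) \left(\left(1 - 49\right) + 12\right) = \left(121 + \frac{\sqrt{2}}{6}\right) \left(-48 + 12\right) = \left(121 + \frac{\sqrt{2}}{6}\right) \left(-36\right) = -4356 - 6 \sqrt{2}$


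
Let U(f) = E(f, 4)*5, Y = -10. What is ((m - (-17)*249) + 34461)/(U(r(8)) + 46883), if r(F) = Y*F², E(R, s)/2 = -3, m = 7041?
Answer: 45735/46853 ≈ 0.97614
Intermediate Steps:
E(R, s) = -6 (E(R, s) = 2*(-3) = -6)
r(F) = -10*F²
U(f) = -30 (U(f) = -6*5 = -30)
((m - (-17)*249) + 34461)/(U(r(8)) + 46883) = ((7041 - (-17)*249) + 34461)/(-30 + 46883) = ((7041 - 1*(-4233)) + 34461)/46853 = ((7041 + 4233) + 34461)*(1/46853) = (11274 + 34461)*(1/46853) = 45735*(1/46853) = 45735/46853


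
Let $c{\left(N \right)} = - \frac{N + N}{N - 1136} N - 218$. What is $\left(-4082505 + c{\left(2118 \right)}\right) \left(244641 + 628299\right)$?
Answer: $- \frac{1753826300365980}{491} \approx -3.5719 \cdot 10^{12}$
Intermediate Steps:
$c{\left(N \right)} = -218 - \frac{2 N^{2}}{-1136 + N}$ ($c{\left(N \right)} = - \frac{2 N}{-1136 + N} N - 218 = - \frac{2 N^{2}}{-1136 + N} - 218 = -218 - \frac{2 N^{2}}{-1136 + N}$)
$\left(-4082505 + c{\left(2118 \right)}\right) \left(244641 + 628299\right) = \left(-4082505 + \frac{2 \left(123824 - 2118^{2} - 230862\right)}{-1136 + 2118}\right) \left(244641 + 628299\right) = \left(-4082505 + \frac{2 \left(123824 - 4485924 - 230862\right)}{982}\right) 872940 = \left(-4082505 + 2 \cdot \frac{1}{982} \left(123824 - 4485924 - 230862\right)\right) 872940 = \left(-4082505 + 2 \cdot \frac{1}{982} \left(-4592962\right)\right) 872940 = \left(-4082505 - \frac{4592962}{491}\right) 872940 = \left(- \frac{2009102917}{491}\right) 872940 = - \frac{1753826300365980}{491}$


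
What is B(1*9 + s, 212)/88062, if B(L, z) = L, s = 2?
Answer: 11/88062 ≈ 0.00012491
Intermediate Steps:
B(1*9 + s, 212)/88062 = (1*9 + 2)/88062 = (9 + 2)*(1/88062) = 11*(1/88062) = 11/88062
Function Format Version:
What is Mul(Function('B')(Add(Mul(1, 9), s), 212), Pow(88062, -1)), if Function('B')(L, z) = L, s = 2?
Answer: Rational(11, 88062) ≈ 0.00012491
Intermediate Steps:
Mul(Function('B')(Add(Mul(1, 9), s), 212), Pow(88062, -1)) = Mul(Add(Mul(1, 9), 2), Pow(88062, -1)) = Mul(Add(9, 2), Rational(1, 88062)) = Mul(11, Rational(1, 88062)) = Rational(11, 88062)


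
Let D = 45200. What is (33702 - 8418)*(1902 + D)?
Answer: 1190926968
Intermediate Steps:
(33702 - 8418)*(1902 + D) = (33702 - 8418)*(1902 + 45200) = 25284*47102 = 1190926968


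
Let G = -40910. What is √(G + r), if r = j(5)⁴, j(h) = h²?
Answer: √349715 ≈ 591.37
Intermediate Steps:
r = 390625 (r = (5²)⁴ = 25⁴ = 390625)
√(G + r) = √(-40910 + 390625) = √349715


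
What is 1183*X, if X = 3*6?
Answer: 21294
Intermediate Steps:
X = 18
1183*X = 1183*18 = 21294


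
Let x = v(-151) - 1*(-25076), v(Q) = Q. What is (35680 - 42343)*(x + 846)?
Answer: -171712173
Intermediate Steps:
x = 24925 (x = -151 - 1*(-25076) = -151 + 25076 = 24925)
(35680 - 42343)*(x + 846) = (35680 - 42343)*(24925 + 846) = -6663*25771 = -171712173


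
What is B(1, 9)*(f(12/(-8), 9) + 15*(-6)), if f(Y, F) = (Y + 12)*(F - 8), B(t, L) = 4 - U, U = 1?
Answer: -477/2 ≈ -238.50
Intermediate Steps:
B(t, L) = 3 (B(t, L) = 4 - 1*1 = 4 - 1 = 3)
f(Y, F) = (-8 + F)*(12 + Y) (f(Y, F) = (12 + Y)*(-8 + F) = (-8 + F)*(12 + Y))
B(1, 9)*(f(12/(-8), 9) + 15*(-6)) = 3*((-96 - 96/(-8) + 12*9 + 9*(12/(-8))) + 15*(-6)) = 3*((-96 - 96*(-1)/8 + 108 + 9*(12*(-⅛))) - 90) = 3*((-96 - 8*(-3/2) + 108 + 9*(-3/2)) - 90) = 3*((-96 + 12 + 108 - 27/2) - 90) = 3*(21/2 - 90) = 3*(-159/2) = -477/2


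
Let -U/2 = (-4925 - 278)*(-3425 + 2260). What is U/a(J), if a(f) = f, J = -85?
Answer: 2424598/17 ≈ 1.4262e+5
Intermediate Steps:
U = -12122990 (U = -2*(-4925 - 278)*(-3425 + 2260) = -(-10406)*(-1165) = -2*6061495 = -12122990)
U/a(J) = -12122990/(-85) = -12122990*(-1/85) = 2424598/17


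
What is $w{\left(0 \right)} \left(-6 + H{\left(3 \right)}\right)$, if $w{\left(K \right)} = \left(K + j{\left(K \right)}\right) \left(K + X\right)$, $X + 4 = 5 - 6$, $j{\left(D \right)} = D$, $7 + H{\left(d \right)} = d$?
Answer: $0$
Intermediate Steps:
$H{\left(d \right)} = -7 + d$
$X = -5$ ($X = -4 + \left(5 - 6\right) = -4 - 1 = -5$)
$w{\left(K \right)} = 2 K \left(-5 + K\right)$ ($w{\left(K \right)} = \left(K + K\right) \left(K - 5\right) = 2 K \left(-5 + K\right)$)
$w{\left(0 \right)} \left(-6 + H{\left(3 \right)}\right) = 2 \cdot 0 \left(-5 + 0\right) \left(-6 + \left(-7 + 3\right)\right) = 2 \cdot 0 \left(-5\right) \left(-6 - 4\right) = 0 \left(-10\right) = 0$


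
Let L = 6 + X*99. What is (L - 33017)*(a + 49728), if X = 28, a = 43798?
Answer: -2828132714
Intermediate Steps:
L = 2778 (L = 6 + 28*99 = 6 + 2772 = 2778)
(L - 33017)*(a + 49728) = (2778 - 33017)*(43798 + 49728) = -30239*93526 = -2828132714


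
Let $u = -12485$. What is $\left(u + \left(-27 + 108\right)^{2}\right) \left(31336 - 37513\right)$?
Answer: $36592548$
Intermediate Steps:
$\left(u + \left(-27 + 108\right)^{2}\right) \left(31336 - 37513\right) = \left(-12485 + \left(-27 + 108\right)^{2}\right) \left(31336 - 37513\right) = \left(-12485 + 81^{2}\right) \left(-6177\right) = \left(-12485 + 6561\right) \left(-6177\right) = \left(-5924\right) \left(-6177\right) = 36592548$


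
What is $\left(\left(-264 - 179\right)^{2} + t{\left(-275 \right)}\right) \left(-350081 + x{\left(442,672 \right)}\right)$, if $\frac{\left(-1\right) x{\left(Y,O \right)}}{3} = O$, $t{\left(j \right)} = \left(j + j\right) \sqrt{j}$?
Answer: $-69098684153 + 968266750 i \sqrt{11} \approx -6.9099 \cdot 10^{10} + 3.2114 \cdot 10^{9} i$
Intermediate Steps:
$t{\left(j \right)} = 2 j^{\frac{3}{2}}$ ($t{\left(j \right)} = 2 j \sqrt{j} = 2 j^{\frac{3}{2}}$)
$x{\left(Y,O \right)} = - 3 O$
$\left(\left(-264 - 179\right)^{2} + t{\left(-275 \right)}\right) \left(-350081 + x{\left(442,672 \right)}\right) = \left(\left(-264 - 179\right)^{2} + 2 \left(-275\right)^{\frac{3}{2}}\right) \left(-350081 - 2016\right) = \left(\left(-443\right)^{2} + 2 \left(- 1375 i \sqrt{11}\right)\right) \left(-350081 - 2016\right) = \left(196249 - 2750 i \sqrt{11}\right) \left(-352097\right) = -69098684153 + 968266750 i \sqrt{11}$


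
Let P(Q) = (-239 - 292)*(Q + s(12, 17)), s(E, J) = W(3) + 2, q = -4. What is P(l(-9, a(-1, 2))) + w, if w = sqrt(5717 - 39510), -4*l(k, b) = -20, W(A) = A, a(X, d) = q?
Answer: -5310 + I*sqrt(33793) ≈ -5310.0 + 183.83*I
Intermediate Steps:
a(X, d) = -4
l(k, b) = 5 (l(k, b) = -1/4*(-20) = 5)
s(E, J) = 5 (s(E, J) = 3 + 2 = 5)
w = I*sqrt(33793) (w = sqrt(-33793) = I*sqrt(33793) ≈ 183.83*I)
P(Q) = -2655 - 531*Q (P(Q) = (-239 - 292)*(Q + 5) = -531*(5 + Q) = -2655 - 531*Q)
P(l(-9, a(-1, 2))) + w = (-2655 - 531*5) + I*sqrt(33793) = (-2655 - 2655) + I*sqrt(33793) = -5310 + I*sqrt(33793)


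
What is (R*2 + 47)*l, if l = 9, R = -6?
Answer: 315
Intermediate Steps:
(R*2 + 47)*l = (-6*2 + 47)*9 = (-12 + 47)*9 = 35*9 = 315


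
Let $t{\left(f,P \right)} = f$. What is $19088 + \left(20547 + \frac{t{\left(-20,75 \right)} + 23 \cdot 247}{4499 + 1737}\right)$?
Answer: $\frac{247169521}{6236} \approx 39636.0$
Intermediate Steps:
$19088 + \left(20547 + \frac{t{\left(-20,75 \right)} + 23 \cdot 247}{4499 + 1737}\right) = 19088 + \left(20547 + \frac{-20 + 23 \cdot 247}{4499 + 1737}\right) = 19088 + \left(20547 + \frac{-20 + 5681}{6236}\right) = 19088 + \left(20547 + 5661 \cdot \frac{1}{6236}\right) = 19088 + \left(20547 + \frac{5661}{6236}\right) = 19088 + \frac{128136753}{6236} = \frac{247169521}{6236}$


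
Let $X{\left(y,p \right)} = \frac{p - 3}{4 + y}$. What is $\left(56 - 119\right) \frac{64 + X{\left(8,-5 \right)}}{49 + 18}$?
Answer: $- \frac{3990}{67} \approx -59.552$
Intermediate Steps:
$X{\left(y,p \right)} = \frac{-3 + p}{4 + y}$
$\left(56 - 119\right) \frac{64 + X{\left(8,-5 \right)}}{49 + 18} = \left(56 - 119\right) \frac{64 + \frac{-3 - 5}{4 + 8}}{49 + 18} = - 63 \frac{64 + \frac{1}{12} \left(-8\right)}{67} = - 63 \left(64 + \frac{1}{12} \left(-8\right)\right) \frac{1}{67} = - 63 \left(64 - \frac{2}{3}\right) \frac{1}{67} = - 63 \cdot \frac{190}{3} \cdot \frac{1}{67} = \left(-63\right) \frac{190}{201} = - \frac{3990}{67}$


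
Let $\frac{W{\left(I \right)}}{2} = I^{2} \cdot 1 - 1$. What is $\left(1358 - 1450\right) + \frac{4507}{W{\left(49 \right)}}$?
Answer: $- \frac{437093}{4800} \approx -91.061$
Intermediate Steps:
$W{\left(I \right)} = -2 + 2 I^{2}$ ($W{\left(I \right)} = 2 \left(I^{2} \cdot 1 - 1\right) = 2 \left(I^{2} - 1\right) = 2 \left(-1 + I^{2}\right) = -2 + 2 I^{2}$)
$\left(1358 - 1450\right) + \frac{4507}{W{\left(49 \right)}} = \left(1358 - 1450\right) + \frac{4507}{-2 + 2 \cdot 49^{2}} = -92 + \frac{4507}{-2 + 2 \cdot 2401} = -92 + \frac{4507}{-2 + 4802} = -92 + \frac{4507}{4800} = - \frac{437093}{4800}$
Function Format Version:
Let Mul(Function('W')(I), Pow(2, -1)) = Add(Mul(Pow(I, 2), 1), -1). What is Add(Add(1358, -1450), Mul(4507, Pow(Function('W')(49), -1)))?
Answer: Rational(-437093, 4800) ≈ -91.061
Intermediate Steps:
Function('W')(I) = Add(-2, Mul(2, Pow(I, 2))) (Function('W')(I) = Mul(2, Add(Mul(Pow(I, 2), 1), -1)) = Mul(2, Add(Pow(I, 2), -1)) = Mul(2, Add(-1, Pow(I, 2))) = Add(-2, Mul(2, Pow(I, 2))))
Add(Add(1358, -1450), Mul(4507, Pow(Function('W')(49), -1))) = Add(Add(1358, -1450), Mul(4507, Pow(Add(-2, Mul(2, Pow(49, 2))), -1))) = Add(-92, Mul(4507, Pow(Add(-2, Mul(2, 2401)), -1))) = Add(-92, Mul(4507, Pow(Add(-2, 4802), -1))) = Add(-92, Mul(4507, Pow(4800, -1))) = Add(-92, Mul(4507, Rational(1, 4800))) = Add(-92, Rational(4507, 4800)) = Rational(-437093, 4800)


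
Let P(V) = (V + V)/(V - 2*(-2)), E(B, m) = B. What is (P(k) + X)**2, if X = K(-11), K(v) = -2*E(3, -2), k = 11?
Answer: 4624/225 ≈ 20.551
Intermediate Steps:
K(v) = -6 (K(v) = -2*3 = -6)
P(V) = 2*V/(4 + V) (P(V) = (2*V)/(V + 4) = (2*V)/(4 + V) = 2*V/(4 + V))
X = -6
(P(k) + X)**2 = (2*11/(4 + 11) - 6)**2 = (2*11/15 - 6)**2 = (2*11*(1/15) - 6)**2 = (22/15 - 6)**2 = (-68/15)**2 = 4624/225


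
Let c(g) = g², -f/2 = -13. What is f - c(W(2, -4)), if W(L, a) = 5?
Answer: 1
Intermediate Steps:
f = 26 (f = -2*(-13) = 26)
f - c(W(2, -4)) = 26 - 1*5² = 26 - 1*25 = 26 - 25 = 1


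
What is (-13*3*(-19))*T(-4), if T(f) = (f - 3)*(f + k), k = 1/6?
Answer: 39767/2 ≈ 19884.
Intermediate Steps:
k = ⅙ ≈ 0.16667
T(f) = (-3 + f)*(⅙ + f) (T(f) = (f - 3)*(f + ⅙) = (-3 + f)*(⅙ + f))
(-13*3*(-19))*T(-4) = (-13*3*(-19))*(-½ + (-4)² - 17/6*(-4)) = (-39*(-19))*(-½ + 16 + 34/3) = 741*(161/6) = 39767/2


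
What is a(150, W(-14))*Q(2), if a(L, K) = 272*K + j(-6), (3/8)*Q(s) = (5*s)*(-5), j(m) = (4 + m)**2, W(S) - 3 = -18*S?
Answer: -27745600/3 ≈ -9.2485e+6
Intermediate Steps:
W(S) = 3 - 18*S
Q(s) = -200*s/3 (Q(s) = 8*((5*s)*(-5))/3 = 8*(-25*s)/3 = -200*s/3)
a(L, K) = 4 + 272*K (a(L, K) = 272*K + (4 - 6)**2 = 272*K + (-2)**2 = 272*K + 4 = 4 + 272*K)
a(150, W(-14))*Q(2) = (4 + 272*(3 - 18*(-14)))*(-200/3*2) = (4 + 272*(3 + 252))*(-400/3) = (4 + 272*255)*(-400/3) = (4 + 69360)*(-400/3) = 69364*(-400/3) = -27745600/3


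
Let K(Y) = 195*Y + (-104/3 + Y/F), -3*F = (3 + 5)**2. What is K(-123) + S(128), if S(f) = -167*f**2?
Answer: -529947245/192 ≈ -2.7601e+6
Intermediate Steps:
F = -64/3 (F = -(3 + 5)**2/3 = -1/3*8**2 = -1/3*64 = -64/3 ≈ -21.333)
K(Y) = -104/3 + 12477*Y/64 (K(Y) = 195*Y + (-104/3 + Y/(-64/3)) = 195*Y + (-104*1/3 + Y*(-3/64)) = 195*Y + (-104/3 - 3*Y/64) = -104/3 + 12477*Y/64)
K(-123) + S(128) = (-104/3 + (12477/64)*(-123)) - 167*128**2 = (-104/3 - 1534671/64) - 167*16384 = -4610669/192 - 2736128 = -529947245/192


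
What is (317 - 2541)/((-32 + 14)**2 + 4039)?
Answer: -2224/4363 ≈ -0.50974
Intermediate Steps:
(317 - 2541)/((-32 + 14)**2 + 4039) = -2224/((-18)**2 + 4039) = -2224/(324 + 4039) = -2224/4363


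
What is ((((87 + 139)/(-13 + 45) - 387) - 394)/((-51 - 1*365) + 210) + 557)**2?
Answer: 3416046545025/10863616 ≈ 3.1445e+5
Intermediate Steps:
((((87 + 139)/(-13 + 45) - 387) - 394)/((-51 - 1*365) + 210) + 557)**2 = (((226/32 - 387) - 394)/((-51 - 365) + 210) + 557)**2 = (((226*(1/32) - 387) - 394)/(-416 + 210) + 557)**2 = (((113/16 - 387) - 394)/(-206) + 557)**2 = ((-6079/16 - 394)*(-1/206) + 557)**2 = (-12383/16*(-1/206) + 557)**2 = (12383/3296 + 557)**2 = (1848255/3296)**2 = 3416046545025/10863616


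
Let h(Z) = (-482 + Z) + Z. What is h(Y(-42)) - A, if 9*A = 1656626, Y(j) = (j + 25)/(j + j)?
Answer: -23253445/126 ≈ -1.8455e+5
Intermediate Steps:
Y(j) = (25 + j)/(2*j) (Y(j) = (25 + j)/((2*j)) = (25 + j)*(1/(2*j)) = (25 + j)/(2*j))
h(Z) = -482 + 2*Z
A = 1656626/9 (A = (⅑)*1656626 = 1656626/9 ≈ 1.8407e+5)
h(Y(-42)) - A = (-482 + 2*((½)*(25 - 42)/(-42))) - 1*1656626/9 = (-482 + 2*((½)*(-1/42)*(-17))) - 1656626/9 = (-482 + 2*(17/84)) - 1656626/9 = (-482 + 17/42) - 1656626/9 = -20227/42 - 1656626/9 = -23253445/126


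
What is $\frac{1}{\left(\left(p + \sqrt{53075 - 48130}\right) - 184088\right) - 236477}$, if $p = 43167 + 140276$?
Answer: $- \frac{237122}{56226837939} - \frac{\sqrt{4945}}{56226837939} \approx -4.2185 \cdot 10^{-6}$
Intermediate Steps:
$p = 183443$
$\frac{1}{\left(\left(p + \sqrt{53075 - 48130}\right) - 184088\right) - 236477} = \frac{1}{\left(\left(183443 + \sqrt{53075 - 48130}\right) - 184088\right) - 236477} = \frac{1}{\left(\left(183443 + \sqrt{4945}\right) - 184088\right) - 236477} = \frac{1}{\left(-645 + \sqrt{4945}\right) - 236477} = \frac{1}{-237122 + \sqrt{4945}}$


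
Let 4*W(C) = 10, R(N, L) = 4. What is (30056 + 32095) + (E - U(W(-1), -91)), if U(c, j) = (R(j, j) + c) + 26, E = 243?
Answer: 124723/2 ≈ 62362.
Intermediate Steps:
W(C) = 5/2 (W(C) = (1/4)*10 = 5/2)
U(c, j) = 30 + c (U(c, j) = (4 + c) + 26 = 30 + c)
(30056 + 32095) + (E - U(W(-1), -91)) = (30056 + 32095) + (243 - (30 + 5/2)) = 62151 + (243 - 1*65/2) = 62151 + (243 - 65/2) = 62151 + 421/2 = 124723/2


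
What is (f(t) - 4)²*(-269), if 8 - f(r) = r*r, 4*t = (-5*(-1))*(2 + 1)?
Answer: -6972749/256 ≈ -27237.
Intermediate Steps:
t = 15/4 (t = ((-5*(-1))*(2 + 1))/4 = (5*3)/4 = (¼)*15 = 15/4 ≈ 3.7500)
f(r) = 8 - r² (f(r) = 8 - r*r = 8 - r²)
(f(t) - 4)²*(-269) = ((8 - (15/4)²) - 4)²*(-269) = ((8 - 1*225/16) - 4)²*(-269) = ((8 - 225/16) - 4)²*(-269) = (-97/16 - 4)²*(-269) = (-161/16)²*(-269) = (25921/256)*(-269) = -6972749/256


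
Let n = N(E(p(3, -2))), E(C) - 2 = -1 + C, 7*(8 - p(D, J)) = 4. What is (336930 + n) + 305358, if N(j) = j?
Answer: 4496075/7 ≈ 6.4230e+5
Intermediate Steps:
p(D, J) = 52/7 (p(D, J) = 8 - ⅐*4 = 8 - 4/7 = 52/7)
E(C) = 1 + C (E(C) = 2 + (-1 + C) = 1 + C)
n = 59/7 (n = 1 + 52/7 = 59/7 ≈ 8.4286)
(336930 + n) + 305358 = (336930 + 59/7) + 305358 = 2358569/7 + 305358 = 4496075/7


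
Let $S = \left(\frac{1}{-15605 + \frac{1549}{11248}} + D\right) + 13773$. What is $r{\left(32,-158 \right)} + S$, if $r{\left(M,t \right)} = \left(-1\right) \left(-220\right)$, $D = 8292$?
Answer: $\frac{3911540985687}{175523491} \approx 22285.0$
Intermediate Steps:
$r{\left(M,t \right)} = 220$
$S = \frac{3872925817667}{175523491}$ ($S = \left(\frac{1}{-15605 + \frac{1549}{11248}} + 8292\right) + 13773 = \left(\frac{1}{- \frac{175523491}{11248}} + 8292\right) + 13773 = \left(- \frac{11248}{175523491} + 8292\right) + 13773 = \frac{1455440776124}{175523491} + 13773 = \frac{3872925817667}{175523491} \approx 22065.0$)
$r{\left(32,-158 \right)} + S = 220 + \frac{3872925817667}{175523491} = \frac{3911540985687}{175523491}$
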